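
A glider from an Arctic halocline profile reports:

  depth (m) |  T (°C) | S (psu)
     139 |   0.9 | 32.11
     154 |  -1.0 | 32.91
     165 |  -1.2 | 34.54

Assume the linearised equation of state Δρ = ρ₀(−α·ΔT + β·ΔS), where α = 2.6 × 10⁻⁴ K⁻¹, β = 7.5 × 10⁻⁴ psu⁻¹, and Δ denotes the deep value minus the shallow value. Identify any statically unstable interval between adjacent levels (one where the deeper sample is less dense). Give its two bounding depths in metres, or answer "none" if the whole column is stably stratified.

none

Evaluate Δρ/ρ₀ = −αΔT + βΔS across each adjacent pair:
  139–154 m: −αΔT+βΔS = −(2.6 × 10⁻⁴)(-1.9)+(7.5 × 10⁻⁴)(+0.80) = 1.1 × 10⁻³ → stable
  154–165 m: −αΔT+βΔS = −(2.6 × 10⁻⁴)(-0.2)+(7.5 × 10⁻⁴)(+1.63) = 1.3 × 10⁻³ → stable
Every interval has Δρ > 0: the column is stably stratified throughout.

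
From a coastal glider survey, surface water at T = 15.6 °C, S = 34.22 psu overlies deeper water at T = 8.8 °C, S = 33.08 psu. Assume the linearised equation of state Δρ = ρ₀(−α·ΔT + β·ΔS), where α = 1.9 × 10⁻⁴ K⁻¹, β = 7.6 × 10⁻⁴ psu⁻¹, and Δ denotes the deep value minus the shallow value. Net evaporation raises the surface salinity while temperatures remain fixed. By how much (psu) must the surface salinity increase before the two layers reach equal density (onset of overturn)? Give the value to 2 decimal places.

0.56 psu

Neutral buoyancy requires −α(T_deep − T_surf) + β(S_deep − S_surf′) = 0.
S_surf′ = S_deep − (α/β)·ΔT = 33.08 − (1.9 × 10⁻⁴/7.6 × 10⁻⁴)·(-6.8) = 34.7800 psu.
Increase required: 34.7800 − 34.22 = 0.5600 psu.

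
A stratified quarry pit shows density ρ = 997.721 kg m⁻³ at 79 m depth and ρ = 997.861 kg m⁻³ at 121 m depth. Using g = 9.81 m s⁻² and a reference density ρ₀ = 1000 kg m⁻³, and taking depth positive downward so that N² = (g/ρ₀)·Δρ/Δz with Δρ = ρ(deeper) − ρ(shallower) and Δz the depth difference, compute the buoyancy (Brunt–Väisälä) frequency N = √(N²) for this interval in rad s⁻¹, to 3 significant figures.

5.72 × 10⁻³ rad s⁻¹

Δρ = 997.861 − 997.721 = 0.140 kg m⁻³ over Δz = 121 − 79 = 42 m.
N² = (9.81/1000) × (0.140/42) = 3.2700 × 10⁻⁵ s⁻².
N = √(3.2700 × 10⁻⁵) = 5.7184 × 10⁻³ rad s⁻¹ ≈ 5.72 × 10⁻³ rad s⁻¹.
A positive N² confirms static stability across the interval.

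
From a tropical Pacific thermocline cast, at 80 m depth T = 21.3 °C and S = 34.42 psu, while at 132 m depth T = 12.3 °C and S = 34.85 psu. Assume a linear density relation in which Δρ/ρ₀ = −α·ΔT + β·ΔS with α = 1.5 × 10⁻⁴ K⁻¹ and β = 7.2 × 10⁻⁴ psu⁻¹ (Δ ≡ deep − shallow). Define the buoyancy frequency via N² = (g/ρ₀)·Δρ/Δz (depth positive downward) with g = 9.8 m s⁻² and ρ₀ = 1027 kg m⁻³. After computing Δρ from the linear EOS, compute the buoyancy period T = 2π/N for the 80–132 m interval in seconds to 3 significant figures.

355 s

ΔT = -9.0 K, ΔS = +0.43 psu (deep − shallow).
Δρ/ρ₀ = −αΔT + βΔS = 1.35 × 10⁻³ + 3.096 × 10⁻⁴ = 1.6596 × 10⁻³, so Δρ ≈ 1.704 kg m⁻³.
N² = (g/ρ₀)·Δρ/Δz = g·(Δρ/ρ₀)/Δz = 9.8 × 1.6596 × 10⁻³ / 52 = 3.1277 × 10⁻⁴ s⁻².
N = √(3.1277 × 10⁻⁴) = 0.017685 rad s⁻¹ → T = 2π/N = 355.28 s ≈ 355 s.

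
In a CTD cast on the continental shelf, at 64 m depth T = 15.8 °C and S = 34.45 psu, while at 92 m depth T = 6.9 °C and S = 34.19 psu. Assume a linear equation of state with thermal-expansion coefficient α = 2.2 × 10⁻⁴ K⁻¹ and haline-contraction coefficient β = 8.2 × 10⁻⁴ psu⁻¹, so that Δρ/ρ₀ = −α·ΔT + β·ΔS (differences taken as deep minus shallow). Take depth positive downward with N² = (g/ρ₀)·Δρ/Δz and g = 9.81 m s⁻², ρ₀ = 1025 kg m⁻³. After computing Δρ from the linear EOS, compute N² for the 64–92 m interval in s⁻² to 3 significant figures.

6.11 × 10⁻⁴ s⁻²

ΔT = -8.9 K, ΔS = -0.26 psu (deep − shallow).
Δρ/ρ₀ = −αΔT + βΔS = 1.958 × 10⁻³ − 2.132 × 10⁻⁴ = 1.7448 × 10⁻³, so Δρ ≈ 1.788 kg m⁻³.
N² = (g/ρ₀)·Δρ/Δz = g·(Δρ/ρ₀)/Δz = 9.81 × 1.7448 × 10⁻³ / 28 = 6.1130 × 10⁻⁴ s⁻² ≈ 6.11 × 10⁻⁴ s⁻².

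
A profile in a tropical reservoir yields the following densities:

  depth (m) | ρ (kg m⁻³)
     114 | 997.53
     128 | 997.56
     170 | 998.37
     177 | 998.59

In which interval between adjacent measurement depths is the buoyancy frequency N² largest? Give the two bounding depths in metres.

Compute the density gradient over each adjacent pair:
  114–128 m: Δρ/Δz = 0.03/14 = 2.1 × 10⁻³ kg m⁻⁴
  128–170 m: Δρ/Δz = 0.81/42 = 0.019 kg m⁻⁴
  170–177 m: Δρ/Δz = 0.22/7 = 0.031 kg m⁻⁴
The largest gradient is in the 170–177 m interval — the pycnocline.

170–177 m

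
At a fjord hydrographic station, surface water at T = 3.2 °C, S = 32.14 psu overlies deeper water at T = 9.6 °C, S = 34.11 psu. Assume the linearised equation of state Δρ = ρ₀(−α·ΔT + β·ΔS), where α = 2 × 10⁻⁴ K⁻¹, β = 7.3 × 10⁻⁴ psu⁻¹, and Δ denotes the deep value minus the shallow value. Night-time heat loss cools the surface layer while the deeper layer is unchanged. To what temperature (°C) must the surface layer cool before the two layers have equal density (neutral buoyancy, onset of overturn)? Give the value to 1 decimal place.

Neutral buoyancy requires Δρ = 0, i.e. −α(T_deep − T_surf′) + β(S_deep − S_surf) = 0.
T_surf′ = T_deep − (β/α)·ΔS = 9.6 − (7.3 × 10⁻⁴/2 × 10⁻⁴)·(+1.97) = 2.410 °C.
Cooling required: 3.2 − (2.410) = 0.790 °C.

2.4 °C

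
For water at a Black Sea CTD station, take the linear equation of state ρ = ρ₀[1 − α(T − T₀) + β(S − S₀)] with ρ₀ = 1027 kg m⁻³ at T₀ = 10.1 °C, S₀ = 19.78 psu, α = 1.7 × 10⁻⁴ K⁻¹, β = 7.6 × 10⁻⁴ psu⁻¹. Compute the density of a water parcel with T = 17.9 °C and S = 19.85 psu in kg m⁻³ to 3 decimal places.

1025.693 kg m⁻³

T − T₀ = +7.8 K, S − S₀ = +0.07 psu.
Bracket = 1 − α·(+7.8) + β·(+0.07) = 1 + (-1.2728 × 10⁻³) = 0.9987272.
ρ = 1027 × 0.9987272 = 1025.693 kg m⁻³.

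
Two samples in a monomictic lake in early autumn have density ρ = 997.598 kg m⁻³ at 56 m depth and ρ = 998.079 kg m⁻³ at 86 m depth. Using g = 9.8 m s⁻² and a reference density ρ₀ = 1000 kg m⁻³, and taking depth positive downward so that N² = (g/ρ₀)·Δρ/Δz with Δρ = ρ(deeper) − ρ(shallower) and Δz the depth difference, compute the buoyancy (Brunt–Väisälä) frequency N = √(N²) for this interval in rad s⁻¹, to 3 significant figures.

0.0125 rad s⁻¹

Δρ = 998.079 − 997.598 = 0.481 kg m⁻³ over Δz = 86 − 56 = 30 m.
N² = (9.8/1000) × (0.481/30) = 1.5713 × 10⁻⁴ s⁻².
N = √(1.5713 × 10⁻⁴) = 0.012535 rad s⁻¹ ≈ 0.0125 rad s⁻¹.
Since Δρ > 0 the layer is stably stratified.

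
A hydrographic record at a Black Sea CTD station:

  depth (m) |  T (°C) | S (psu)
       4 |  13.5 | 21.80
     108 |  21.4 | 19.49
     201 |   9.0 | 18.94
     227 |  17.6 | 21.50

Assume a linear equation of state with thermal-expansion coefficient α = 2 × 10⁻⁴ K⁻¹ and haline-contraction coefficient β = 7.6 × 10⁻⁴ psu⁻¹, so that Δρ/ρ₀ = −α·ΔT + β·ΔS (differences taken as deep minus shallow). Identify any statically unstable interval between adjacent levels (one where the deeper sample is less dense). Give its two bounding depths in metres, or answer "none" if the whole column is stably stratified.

4–108 m

Evaluate Δρ/ρ₀ = −αΔT + βΔS across each adjacent pair:
  4–108 m: −αΔT+βΔS = −(2 × 10⁻⁴)(+7.9)+(7.6 × 10⁻⁴)(-2.31) = -3.3 × 10⁻³ → UNSTABLE
  108–201 m: −αΔT+βΔS = −(2 × 10⁻⁴)(-12.4)+(7.6 × 10⁻⁴)(-0.55) = 2.1 × 10⁻³ → stable
  201–227 m: −αΔT+βΔS = −(2 × 10⁻⁴)(+8.6)+(7.6 × 10⁻⁴)(+2.56) = 2.3 × 10⁻⁴ → stable
The 4–108 m interval has Δρ < 0: lighter water underlies denser water.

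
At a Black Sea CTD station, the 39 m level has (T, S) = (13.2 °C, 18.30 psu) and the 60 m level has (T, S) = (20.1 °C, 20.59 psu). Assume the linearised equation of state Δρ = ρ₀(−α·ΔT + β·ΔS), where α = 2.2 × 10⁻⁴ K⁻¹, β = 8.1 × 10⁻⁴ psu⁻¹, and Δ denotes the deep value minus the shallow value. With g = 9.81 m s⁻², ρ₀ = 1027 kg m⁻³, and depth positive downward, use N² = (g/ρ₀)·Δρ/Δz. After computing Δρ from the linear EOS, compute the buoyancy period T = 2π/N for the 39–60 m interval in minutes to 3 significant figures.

ΔT = +6.9 K, ΔS = +2.29 psu (deep − shallow).
Δρ/ρ₀ = −αΔT + βΔS = -1.518 × 10⁻³ + 1.8549 × 10⁻³ = 3.369 × 10⁻⁴, so Δρ ≈ 0.3460 kg m⁻³.
N² = (g/ρ₀)·Δρ/Δz = g·(Δρ/ρ₀)/Δz = 9.81 × 3.369 × 10⁻⁴ / 21 = 1.5738 × 10⁻⁴ s⁻².
N = √(1.5738 × 10⁻⁴) = 0.012545 rad s⁻¹ → T = 2π/N = 500.85 s = 8.3475 min ≈ 8.35 min.

8.35 min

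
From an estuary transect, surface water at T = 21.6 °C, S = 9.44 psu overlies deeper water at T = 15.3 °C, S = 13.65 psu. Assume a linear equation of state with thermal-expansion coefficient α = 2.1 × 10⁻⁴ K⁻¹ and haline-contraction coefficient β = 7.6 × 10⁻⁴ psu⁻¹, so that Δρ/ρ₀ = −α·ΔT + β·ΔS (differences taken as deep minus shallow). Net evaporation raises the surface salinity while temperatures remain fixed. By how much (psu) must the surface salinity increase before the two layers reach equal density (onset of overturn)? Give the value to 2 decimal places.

Neutral buoyancy requires −α(T_deep − T_surf) + β(S_deep − S_surf′) = 0.
S_surf′ = S_deep − (α/β)·ΔT = 13.65 − (2.1 × 10⁻⁴/7.6 × 10⁻⁴)·(-6.3) = 15.3908 psu.
Increase required: 15.3908 − 9.44 = 5.9508 psu.

5.95 psu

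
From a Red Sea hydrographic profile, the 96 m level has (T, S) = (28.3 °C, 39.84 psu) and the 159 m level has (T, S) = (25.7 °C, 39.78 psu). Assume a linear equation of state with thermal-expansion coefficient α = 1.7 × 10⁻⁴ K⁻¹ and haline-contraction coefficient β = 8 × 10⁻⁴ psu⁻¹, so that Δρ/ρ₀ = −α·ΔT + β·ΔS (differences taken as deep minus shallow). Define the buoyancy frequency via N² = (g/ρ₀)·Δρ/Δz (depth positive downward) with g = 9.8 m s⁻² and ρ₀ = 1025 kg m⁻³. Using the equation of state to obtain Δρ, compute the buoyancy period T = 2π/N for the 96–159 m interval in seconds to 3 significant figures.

803 s

ΔT = -2.6 K, ΔS = -0.06 psu (deep − shallow).
Δρ/ρ₀ = −αΔT + βΔS = 4.42 × 10⁻⁴ − 4.80 × 10⁻⁵ = 3.94 × 10⁻⁴, so Δρ ≈ 0.4039 kg m⁻³.
N² = (g/ρ₀)·Δρ/Δz = g·(Δρ/ρ₀)/Δz = 9.8 × 3.94 × 10⁻⁴ / 63 = 6.1289 × 10⁻⁵ s⁻².
N = √(6.1289 × 10⁻⁵) = 7.8287 × 10⁻³ rad s⁻¹ → T = 2π/N = 802.58 s ≈ 803 s.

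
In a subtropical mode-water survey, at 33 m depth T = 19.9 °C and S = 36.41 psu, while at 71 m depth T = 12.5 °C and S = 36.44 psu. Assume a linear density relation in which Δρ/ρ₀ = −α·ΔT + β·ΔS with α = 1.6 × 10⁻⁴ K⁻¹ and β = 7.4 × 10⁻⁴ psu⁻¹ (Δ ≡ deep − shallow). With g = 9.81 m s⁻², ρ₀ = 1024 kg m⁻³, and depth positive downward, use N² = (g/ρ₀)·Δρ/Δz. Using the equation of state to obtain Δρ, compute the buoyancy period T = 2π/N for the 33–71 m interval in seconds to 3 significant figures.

ΔT = -7.4 K, ΔS = +0.03 psu (deep − shallow).
Δρ/ρ₀ = −αΔT + βΔS = 1.184 × 10⁻³ + 2.22 × 10⁻⁵ = 1.2062 × 10⁻³, so Δρ ≈ 1.235 kg m⁻³.
N² = (g/ρ₀)·Δρ/Δz = g·(Δρ/ρ₀)/Δz = 9.81 × 1.2062 × 10⁻³ / 38 = 3.1139 × 10⁻⁴ s⁻².
N = √(3.1139 × 10⁻⁴) = 0.017646 rad s⁻¹ → T = 2π/N = 356.07 s ≈ 356 s.

356 s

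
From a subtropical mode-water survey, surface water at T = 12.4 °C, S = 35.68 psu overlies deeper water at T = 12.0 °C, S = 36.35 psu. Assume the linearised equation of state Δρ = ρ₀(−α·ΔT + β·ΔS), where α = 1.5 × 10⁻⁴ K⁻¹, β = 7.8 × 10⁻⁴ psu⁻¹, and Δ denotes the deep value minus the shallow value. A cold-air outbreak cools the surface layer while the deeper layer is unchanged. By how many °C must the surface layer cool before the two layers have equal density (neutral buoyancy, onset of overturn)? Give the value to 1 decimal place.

Neutral buoyancy requires Δρ = 0, i.e. −α(T_deep − T_surf′) + β(S_deep − S_surf) = 0.
T_surf′ = T_deep − (β/α)·ΔS = 12.0 − (7.8 × 10⁻⁴/1.5 × 10⁻⁴)·(+0.67) = 8.516 °C.
Cooling required: 12.4 − (8.516) = 3.884 °C.

3.9 °C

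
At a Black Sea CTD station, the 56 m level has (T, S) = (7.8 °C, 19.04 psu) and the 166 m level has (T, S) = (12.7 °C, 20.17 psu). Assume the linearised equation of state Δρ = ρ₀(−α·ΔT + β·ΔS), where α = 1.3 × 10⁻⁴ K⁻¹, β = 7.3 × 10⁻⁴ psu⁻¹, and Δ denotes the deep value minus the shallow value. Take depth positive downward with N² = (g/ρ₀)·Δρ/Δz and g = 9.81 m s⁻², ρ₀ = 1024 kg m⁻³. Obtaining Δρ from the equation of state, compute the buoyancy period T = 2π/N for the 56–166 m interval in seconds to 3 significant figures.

1.53 × 10³ s

ΔT = +4.9 K, ΔS = +1.13 psu (deep − shallow).
Δρ/ρ₀ = −αΔT + βΔS = -6.37 × 10⁻⁴ + 8.249 × 10⁻⁴ = 1.879 × 10⁻⁴, so Δρ ≈ 0.1924 kg m⁻³.
N² = (g/ρ₀)·Δρ/Δz = g·(Δρ/ρ₀)/Δz = 9.81 × 1.879 × 10⁻⁴ / 110 = 1.6757 × 10⁻⁵ s⁻².
N = √(1.6757 × 10⁻⁵) = 4.0935 × 10⁻³ rad s⁻¹ → T = 2π/N = 1.5349 × 10³ s ≈ 1.53 × 10³ s.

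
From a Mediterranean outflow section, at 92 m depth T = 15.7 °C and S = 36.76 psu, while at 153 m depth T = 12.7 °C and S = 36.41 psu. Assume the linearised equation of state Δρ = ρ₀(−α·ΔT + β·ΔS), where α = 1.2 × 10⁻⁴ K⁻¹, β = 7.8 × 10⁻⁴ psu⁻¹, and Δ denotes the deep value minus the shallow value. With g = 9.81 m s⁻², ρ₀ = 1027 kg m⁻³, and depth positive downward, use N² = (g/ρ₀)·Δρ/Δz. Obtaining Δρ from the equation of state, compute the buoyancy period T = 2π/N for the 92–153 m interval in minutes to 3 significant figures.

ΔT = -3.0 K, ΔS = -0.35 psu (deep − shallow).
Δρ/ρ₀ = −αΔT + βΔS = 3.60 × 10⁻⁴ − 2.73 × 10⁻⁴ = 8.70 × 10⁻⁵, so Δρ ≈ 0.08935 kg m⁻³.
N² = (g/ρ₀)·Δρ/Δz = g·(Δρ/ρ₀)/Δz = 9.81 × 8.70 × 10⁻⁵ / 61 = 1.3991 × 10⁻⁵ s⁻².
N = √(1.3991 × 10⁻⁵) = 3.7405 × 10⁻³ rad s⁻¹ → T = 2π/N = 1.6798 × 10³ s = 27.997 min ≈ 28.0 min.

28.0 min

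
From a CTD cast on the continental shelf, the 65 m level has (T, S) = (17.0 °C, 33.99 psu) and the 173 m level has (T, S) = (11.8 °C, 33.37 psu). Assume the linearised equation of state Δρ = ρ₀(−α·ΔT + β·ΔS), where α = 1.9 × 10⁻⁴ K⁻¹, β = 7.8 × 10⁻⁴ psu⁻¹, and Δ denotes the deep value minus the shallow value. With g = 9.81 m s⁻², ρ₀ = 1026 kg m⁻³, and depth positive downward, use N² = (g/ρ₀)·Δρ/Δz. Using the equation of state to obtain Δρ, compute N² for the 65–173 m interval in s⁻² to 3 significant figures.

ΔT = -5.2 K, ΔS = -0.62 psu (deep − shallow).
Δρ/ρ₀ = −αΔT + βΔS = 9.88 × 10⁻⁴ − 4.836 × 10⁻⁴ = 5.044 × 10⁻⁴, so Δρ ≈ 0.5175 kg m⁻³.
N² = (g/ρ₀)·Δρ/Δz = g·(Δρ/ρ₀)/Δz = 9.81 × 5.044 × 10⁻⁴ / 108 = 4.5816 × 10⁻⁵ s⁻² ≈ 4.58 × 10⁻⁵ s⁻².

4.58 × 10⁻⁵ s⁻²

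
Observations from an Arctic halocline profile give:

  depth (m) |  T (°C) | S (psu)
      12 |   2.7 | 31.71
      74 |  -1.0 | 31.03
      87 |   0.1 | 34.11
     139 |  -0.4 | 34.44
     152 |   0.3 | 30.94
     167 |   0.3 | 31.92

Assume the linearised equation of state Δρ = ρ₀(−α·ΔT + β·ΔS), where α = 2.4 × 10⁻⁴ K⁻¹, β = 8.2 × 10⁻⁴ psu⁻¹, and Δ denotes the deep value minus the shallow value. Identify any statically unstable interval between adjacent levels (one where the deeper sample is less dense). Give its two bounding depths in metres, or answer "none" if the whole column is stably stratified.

139–152 m

Evaluate Δρ/ρ₀ = −αΔT + βΔS across each adjacent pair:
  12–74 m: −αΔT+βΔS = −(2.4 × 10⁻⁴)(-3.7)+(8.2 × 10⁻⁴)(-0.68) = 3.3 × 10⁻⁴ → stable
  74–87 m: −αΔT+βΔS = −(2.4 × 10⁻⁴)(+1.1)+(8.2 × 10⁻⁴)(+3.08) = 2.3 × 10⁻³ → stable
  87–139 m: −αΔT+βΔS = −(2.4 × 10⁻⁴)(-0.5)+(8.2 × 10⁻⁴)(+0.33) = 3.9 × 10⁻⁴ → stable
  139–152 m: −αΔT+βΔS = −(2.4 × 10⁻⁴)(+0.7)+(8.2 × 10⁻⁴)(-3.50) = -3.0 × 10⁻³ → UNSTABLE
  152–167 m: −αΔT+βΔS = −(2.4 × 10⁻⁴)(+0.0)+(8.2 × 10⁻⁴)(+0.98) = 8.0 × 10⁻⁴ → stable
The 139–152 m interval has Δρ < 0: lighter water underlies denser water.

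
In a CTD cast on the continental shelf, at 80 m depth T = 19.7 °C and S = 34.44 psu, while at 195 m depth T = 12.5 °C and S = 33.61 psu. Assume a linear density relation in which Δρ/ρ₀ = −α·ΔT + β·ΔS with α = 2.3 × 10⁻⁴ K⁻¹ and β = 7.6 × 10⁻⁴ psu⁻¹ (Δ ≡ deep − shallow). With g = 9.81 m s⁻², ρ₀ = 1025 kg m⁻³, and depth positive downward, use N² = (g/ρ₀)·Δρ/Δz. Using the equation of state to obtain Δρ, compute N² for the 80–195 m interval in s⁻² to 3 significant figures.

ΔT = -7.2 K, ΔS = -0.83 psu (deep − shallow).
Δρ/ρ₀ = −αΔT + βΔS = 1.656 × 10⁻³ − 6.308 × 10⁻⁴ = 1.0252 × 10⁻³, so Δρ ≈ 1.051 kg m⁻³.
N² = (g/ρ₀)·Δρ/Δz = g·(Δρ/ρ₀)/Δz = 9.81 × 1.0252 × 10⁻³ / 115 = 8.7454 × 10⁻⁵ s⁻² ≈ 8.75 × 10⁻⁵ s⁻².

8.75 × 10⁻⁵ s⁻²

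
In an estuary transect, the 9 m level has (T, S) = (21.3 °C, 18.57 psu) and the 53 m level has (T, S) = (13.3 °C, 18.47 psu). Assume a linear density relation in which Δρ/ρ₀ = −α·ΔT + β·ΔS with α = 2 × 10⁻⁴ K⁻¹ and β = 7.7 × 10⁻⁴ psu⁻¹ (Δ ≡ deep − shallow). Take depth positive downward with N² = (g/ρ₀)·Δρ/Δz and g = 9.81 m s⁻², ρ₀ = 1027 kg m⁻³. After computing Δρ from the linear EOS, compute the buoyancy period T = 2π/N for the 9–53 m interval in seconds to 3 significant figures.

ΔT = -8.0 K, ΔS = -0.10 psu (deep − shallow).
Δρ/ρ₀ = −αΔT + βΔS = 1.60 × 10⁻³ − 7.70 × 10⁻⁵ = 1.523 × 10⁻³, so Δρ ≈ 1.564 kg m⁻³.
N² = (g/ρ₀)·Δρ/Δz = g·(Δρ/ρ₀)/Δz = 9.81 × 1.523 × 10⁻³ / 44 = 3.3956 × 10⁻⁴ s⁻².
N = √(3.3956 × 10⁻⁴) = 0.018427 rad s⁻¹ → T = 2π/N = 340.98 s ≈ 341 s.

341 s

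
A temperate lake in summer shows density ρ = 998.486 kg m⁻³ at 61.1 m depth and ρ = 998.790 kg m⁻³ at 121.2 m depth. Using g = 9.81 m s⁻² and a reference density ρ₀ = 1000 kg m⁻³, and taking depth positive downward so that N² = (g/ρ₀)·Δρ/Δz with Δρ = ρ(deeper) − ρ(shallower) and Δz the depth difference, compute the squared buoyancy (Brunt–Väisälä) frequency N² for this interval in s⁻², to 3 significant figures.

Δρ = 998.790 − 998.486 = 0.304 kg m⁻³ over Δz = 121.2 − 61.1 = 60.1 m.
N² = (9.81/1000) × (0.304/60.1) = 4.9621 × 10⁻⁵ s⁻² ≈ 4.96 × 10⁻⁵ s⁻².

4.96 × 10⁻⁵ s⁻²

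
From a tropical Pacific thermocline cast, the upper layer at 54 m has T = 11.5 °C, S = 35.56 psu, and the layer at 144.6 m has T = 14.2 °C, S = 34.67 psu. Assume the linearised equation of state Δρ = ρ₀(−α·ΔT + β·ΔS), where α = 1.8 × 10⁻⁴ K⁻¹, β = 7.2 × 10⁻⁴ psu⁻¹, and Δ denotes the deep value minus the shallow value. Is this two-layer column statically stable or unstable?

unstable

ΔT = 14.2 − 11.5 = +2.7 K and ΔS = 34.67 − 35.56 = -0.89 psu (deep − shallow).
−αΔT = -4.86 × 10⁻⁴; βΔS = -6.408 × 10⁻⁴; sum Δρ/ρ₀ = -1.1268 × 10⁻³.
Δρ/ρ₀ < 0, so Δρ < 0: deeper water is lighter → statically unstable; the column would overturn.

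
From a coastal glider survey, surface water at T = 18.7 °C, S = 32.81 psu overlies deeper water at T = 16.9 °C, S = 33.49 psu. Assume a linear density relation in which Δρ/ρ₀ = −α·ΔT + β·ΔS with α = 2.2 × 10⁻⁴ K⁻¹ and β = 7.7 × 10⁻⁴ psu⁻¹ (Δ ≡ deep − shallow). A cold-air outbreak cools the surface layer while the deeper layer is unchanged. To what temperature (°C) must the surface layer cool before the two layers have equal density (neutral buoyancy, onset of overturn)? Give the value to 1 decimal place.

14.5 °C

Neutral buoyancy requires Δρ = 0, i.e. −α(T_deep − T_surf′) + β(S_deep − S_surf) = 0.
T_surf′ = T_deep − (β/α)·ΔS = 16.9 − (7.7 × 10⁻⁴/2.2 × 10⁻⁴)·(+0.68) = 14.520 °C.
Cooling required: 18.7 − (14.520) = 4.180 °C.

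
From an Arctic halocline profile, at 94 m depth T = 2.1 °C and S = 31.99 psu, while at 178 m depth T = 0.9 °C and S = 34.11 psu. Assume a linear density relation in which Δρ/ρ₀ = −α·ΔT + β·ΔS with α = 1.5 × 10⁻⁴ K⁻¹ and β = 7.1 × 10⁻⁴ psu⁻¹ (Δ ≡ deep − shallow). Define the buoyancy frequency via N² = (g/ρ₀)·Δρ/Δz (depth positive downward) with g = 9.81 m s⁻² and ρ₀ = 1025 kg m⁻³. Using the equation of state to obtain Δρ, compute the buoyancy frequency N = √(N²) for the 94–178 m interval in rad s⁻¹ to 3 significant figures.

0.0140 rad s⁻¹

ΔT = -1.2 K, ΔS = +2.12 psu (deep − shallow).
Δρ/ρ₀ = −αΔT + βΔS = 1.80 × 10⁻⁴ + 1.5052 × 10⁻³ = 1.6852 × 10⁻³, so Δρ ≈ 1.727 kg m⁻³.
N² = (g/ρ₀)·Δρ/Δz = g·(Δρ/ρ₀)/Δz = 9.81 × 1.6852 × 10⁻³ / 84 = 1.9681 × 10⁻⁴ s⁻².
N = √(1.9681 × 10⁻⁴) = 0.014029 rad s⁻¹ ≈ 0.0140 rad s⁻¹.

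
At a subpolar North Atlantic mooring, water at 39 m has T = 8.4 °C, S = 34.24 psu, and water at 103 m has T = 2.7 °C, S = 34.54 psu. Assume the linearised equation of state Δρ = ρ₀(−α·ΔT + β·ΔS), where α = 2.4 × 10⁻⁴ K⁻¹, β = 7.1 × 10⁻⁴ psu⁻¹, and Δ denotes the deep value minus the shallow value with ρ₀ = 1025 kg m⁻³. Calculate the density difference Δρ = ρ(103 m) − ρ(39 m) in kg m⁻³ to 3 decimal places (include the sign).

+1.621 kg m⁻³

ΔT = -5.7 K, ΔS = +0.30 psu (deep − shallow).
Δρ/ρ₀ = −(2.4 × 10⁻⁴)(-5.7) + (7.1 × 10⁻⁴)(+0.30) = 1.581 × 10⁻³.
Δρ = 1025 × (1.581 × 10⁻³) = +1.621 kg m⁻³.
Positive Δρ: denser below, stable.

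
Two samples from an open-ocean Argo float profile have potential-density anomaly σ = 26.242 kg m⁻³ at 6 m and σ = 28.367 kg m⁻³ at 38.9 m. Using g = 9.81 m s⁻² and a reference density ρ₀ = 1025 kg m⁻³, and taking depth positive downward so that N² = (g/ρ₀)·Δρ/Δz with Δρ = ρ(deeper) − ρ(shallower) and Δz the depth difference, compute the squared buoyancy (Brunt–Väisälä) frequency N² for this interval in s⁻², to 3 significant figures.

6.18 × 10⁻⁴ s⁻²

Δρ = 1028.367 − 1026.242 = 2.125 kg m⁻³ over Δz = 38.9 − 6 = 32.9 m.
N² = (9.81/1025) × (2.125/32.9) = 6.1817 × 10⁻⁴ s⁻² ≈ 6.18 × 10⁻⁴ s⁻².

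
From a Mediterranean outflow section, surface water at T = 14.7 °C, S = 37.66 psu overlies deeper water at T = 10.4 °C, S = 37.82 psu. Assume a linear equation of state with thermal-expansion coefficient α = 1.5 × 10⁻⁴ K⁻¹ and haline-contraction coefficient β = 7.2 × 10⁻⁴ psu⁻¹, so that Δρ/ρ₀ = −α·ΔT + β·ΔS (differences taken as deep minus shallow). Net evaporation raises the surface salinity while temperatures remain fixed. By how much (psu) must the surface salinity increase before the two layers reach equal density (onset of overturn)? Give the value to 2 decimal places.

Neutral buoyancy requires −α(T_deep − T_surf) + β(S_deep − S_surf′) = 0.
S_surf′ = S_deep − (α/β)·ΔT = 37.82 − (1.5 × 10⁻⁴/7.2 × 10⁻⁴)·(-4.3) = 38.7158 psu.
Increase required: 38.7158 − 37.66 = 1.0558 psu.

1.06 psu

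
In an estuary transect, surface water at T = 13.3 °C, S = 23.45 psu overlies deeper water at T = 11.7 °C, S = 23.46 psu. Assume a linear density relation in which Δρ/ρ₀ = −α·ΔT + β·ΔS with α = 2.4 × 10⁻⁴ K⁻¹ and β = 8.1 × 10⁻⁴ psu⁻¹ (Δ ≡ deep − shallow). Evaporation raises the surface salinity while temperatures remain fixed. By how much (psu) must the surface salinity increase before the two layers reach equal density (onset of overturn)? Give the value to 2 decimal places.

0.48 psu

Neutral buoyancy requires −α(T_deep − T_surf) + β(S_deep − S_surf′) = 0.
S_surf′ = S_deep − (α/β)·ΔT = 23.46 − (2.4 × 10⁻⁴/8.1 × 10⁻⁴)·(-1.6) = 23.9341 psu.
Increase required: 23.9341 − 23.45 = 0.4841 psu.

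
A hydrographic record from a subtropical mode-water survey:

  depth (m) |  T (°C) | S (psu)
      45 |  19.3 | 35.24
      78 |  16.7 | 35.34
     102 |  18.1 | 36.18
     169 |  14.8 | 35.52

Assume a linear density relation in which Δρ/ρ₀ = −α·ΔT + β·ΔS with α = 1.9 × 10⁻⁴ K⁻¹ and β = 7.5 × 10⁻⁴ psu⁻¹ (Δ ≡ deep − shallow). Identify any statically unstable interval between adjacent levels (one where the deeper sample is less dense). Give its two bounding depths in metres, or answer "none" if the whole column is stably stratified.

Evaluate Δρ/ρ₀ = −αΔT + βΔS across each adjacent pair:
  45–78 m: −αΔT+βΔS = −(1.9 × 10⁻⁴)(-2.6)+(7.5 × 10⁻⁴)(+0.10) = 5.7 × 10⁻⁴ → stable
  78–102 m: −αΔT+βΔS = −(1.9 × 10⁻⁴)(+1.4)+(7.5 × 10⁻⁴)(+0.84) = 3.6 × 10⁻⁴ → stable
  102–169 m: −αΔT+βΔS = −(1.9 × 10⁻⁴)(-3.3)+(7.5 × 10⁻⁴)(-0.66) = 1.3 × 10⁻⁴ → stable
Every interval has Δρ > 0: the column is stably stratified throughout.

none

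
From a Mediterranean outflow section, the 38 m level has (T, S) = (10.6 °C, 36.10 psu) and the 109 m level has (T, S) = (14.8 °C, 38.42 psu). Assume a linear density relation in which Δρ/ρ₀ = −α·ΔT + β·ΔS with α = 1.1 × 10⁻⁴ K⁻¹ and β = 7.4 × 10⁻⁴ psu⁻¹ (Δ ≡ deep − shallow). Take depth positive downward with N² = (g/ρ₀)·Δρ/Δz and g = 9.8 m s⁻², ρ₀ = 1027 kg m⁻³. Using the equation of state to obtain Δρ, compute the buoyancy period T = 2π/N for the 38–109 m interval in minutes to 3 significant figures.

ΔT = +4.2 K, ΔS = +2.32 psu (deep − shallow).
Δρ/ρ₀ = −αΔT + βΔS = -4.62 × 10⁻⁴ + 1.7168 × 10⁻³ = 1.2548 × 10⁻³, so Δρ ≈ 1.289 kg m⁻³.
N² = (g/ρ₀)·Δρ/Δz = g·(Δρ/ρ₀)/Δz = 9.8 × 1.2548 × 10⁻³ / 71 = 1.7320 × 10⁻⁴ s⁻².
N = √(1.7320 × 10⁻⁴) = 0.013161 rad s⁻¹ → T = 2π/N = 477.41 s = 7.9568 min ≈ 7.96 min.

7.96 min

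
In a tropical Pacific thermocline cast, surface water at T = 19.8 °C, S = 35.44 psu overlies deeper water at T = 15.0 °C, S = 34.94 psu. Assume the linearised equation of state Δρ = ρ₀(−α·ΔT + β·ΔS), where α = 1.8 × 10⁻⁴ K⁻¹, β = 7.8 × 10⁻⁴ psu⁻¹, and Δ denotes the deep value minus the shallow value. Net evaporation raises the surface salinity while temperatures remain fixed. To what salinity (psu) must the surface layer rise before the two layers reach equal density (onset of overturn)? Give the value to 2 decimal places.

Neutral buoyancy requires −α(T_deep − T_surf) + β(S_deep − S_surf′) = 0.
S_surf′ = S_deep − (α/β)·ΔT = 34.94 − (1.8 × 10⁻⁴/7.8 × 10⁻⁴)·(-4.8) = 36.0477 psu.
Increase required: 36.0477 − 35.44 = 0.6077 psu.

36.05 psu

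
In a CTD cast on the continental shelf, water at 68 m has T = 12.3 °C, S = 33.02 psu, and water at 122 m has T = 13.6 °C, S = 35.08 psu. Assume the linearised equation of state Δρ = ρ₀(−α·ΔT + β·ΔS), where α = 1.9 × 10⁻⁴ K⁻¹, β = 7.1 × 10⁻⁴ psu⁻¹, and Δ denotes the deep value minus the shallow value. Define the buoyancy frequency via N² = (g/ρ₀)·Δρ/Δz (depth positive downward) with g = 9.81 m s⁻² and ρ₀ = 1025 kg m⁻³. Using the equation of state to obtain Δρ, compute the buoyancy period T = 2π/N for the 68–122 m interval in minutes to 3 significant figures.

7.05 min

ΔT = +1.3 K, ΔS = +2.06 psu (deep − shallow).
Δρ/ρ₀ = −αΔT + βΔS = -2.47 × 10⁻⁴ + 1.4626 × 10⁻³ = 1.2156 × 10⁻³, so Δρ ≈ 1.246 kg m⁻³.
N² = (g/ρ₀)·Δρ/Δz = g·(Δρ/ρ₀)/Δz = 9.81 × 1.2156 × 10⁻³ / 54 = 2.2083 × 10⁻⁴ s⁻².
N = √(2.2083 × 10⁻⁴) = 0.014860 rad s⁻¹ → T = 2π/N = 422.83 s = 7.0472 min ≈ 7.05 min.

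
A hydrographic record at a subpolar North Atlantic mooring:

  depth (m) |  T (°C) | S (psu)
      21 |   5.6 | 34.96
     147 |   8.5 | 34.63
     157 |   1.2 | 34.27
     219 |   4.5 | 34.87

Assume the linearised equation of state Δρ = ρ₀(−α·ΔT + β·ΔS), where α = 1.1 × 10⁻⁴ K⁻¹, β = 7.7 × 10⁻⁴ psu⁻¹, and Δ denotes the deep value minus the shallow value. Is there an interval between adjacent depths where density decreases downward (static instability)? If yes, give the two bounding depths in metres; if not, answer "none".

21–147 m

Evaluate Δρ/ρ₀ = −αΔT + βΔS across each adjacent pair:
  21–147 m: −αΔT+βΔS = −(1.1 × 10⁻⁴)(+2.9)+(7.7 × 10⁻⁴)(-0.33) = -5.7 × 10⁻⁴ → UNSTABLE
  147–157 m: −αΔT+βΔS = −(1.1 × 10⁻⁴)(-7.3)+(7.7 × 10⁻⁴)(-0.36) = 5.3 × 10⁻⁴ → stable
  157–219 m: −αΔT+βΔS = −(1.1 × 10⁻⁴)(+3.3)+(7.7 × 10⁻⁴)(+0.60) = 9.9 × 10⁻⁵ → stable
The 21–147 m interval has Δρ < 0: lighter water underlies denser water.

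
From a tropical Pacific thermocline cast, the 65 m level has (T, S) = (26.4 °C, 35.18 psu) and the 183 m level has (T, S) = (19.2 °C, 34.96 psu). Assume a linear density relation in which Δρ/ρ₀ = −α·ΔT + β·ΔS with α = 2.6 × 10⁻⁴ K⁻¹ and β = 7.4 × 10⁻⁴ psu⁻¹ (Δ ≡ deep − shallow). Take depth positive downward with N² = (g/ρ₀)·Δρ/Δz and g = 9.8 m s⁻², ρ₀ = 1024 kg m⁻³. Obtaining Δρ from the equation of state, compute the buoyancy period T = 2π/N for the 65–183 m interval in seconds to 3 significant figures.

ΔT = -7.2 K, ΔS = -0.22 psu (deep − shallow).
Δρ/ρ₀ = −αΔT + βΔS = 1.872 × 10⁻³ − 1.628 × 10⁻⁴ = 1.7092 × 10⁻³, so Δρ ≈ 1.750 kg m⁻³.
N² = (g/ρ₀)·Δρ/Δz = g·(Δρ/ρ₀)/Δz = 9.8 × 1.7092 × 10⁻³ / 118 = 1.4195 × 10⁻⁴ s⁻².
N = √(1.4195 × 10⁻⁴) = 0.011914 rad s⁻¹ → T = 2π/N = 527.38 s ≈ 527 s.

527 s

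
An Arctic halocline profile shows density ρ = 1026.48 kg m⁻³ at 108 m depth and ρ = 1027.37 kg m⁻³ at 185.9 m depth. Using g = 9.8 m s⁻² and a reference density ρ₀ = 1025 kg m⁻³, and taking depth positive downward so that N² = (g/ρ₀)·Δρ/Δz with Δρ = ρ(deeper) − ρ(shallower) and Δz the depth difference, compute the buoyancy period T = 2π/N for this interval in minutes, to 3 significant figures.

10.0 min

Δρ = 1027.37 − 1026.48 = 0.89 kg m⁻³ over Δz = 185.9 − 108 = 77.9 m.
N² = (9.8/1025) × (0.89/77.9) = 1.0923 × 10⁻⁴ s⁻².
N = √(1.0923 × 10⁻⁴) = 0.010451 rad s⁻¹, so T = 2π/N = 601.20 s = 10.020 min ≈ 10.0 min.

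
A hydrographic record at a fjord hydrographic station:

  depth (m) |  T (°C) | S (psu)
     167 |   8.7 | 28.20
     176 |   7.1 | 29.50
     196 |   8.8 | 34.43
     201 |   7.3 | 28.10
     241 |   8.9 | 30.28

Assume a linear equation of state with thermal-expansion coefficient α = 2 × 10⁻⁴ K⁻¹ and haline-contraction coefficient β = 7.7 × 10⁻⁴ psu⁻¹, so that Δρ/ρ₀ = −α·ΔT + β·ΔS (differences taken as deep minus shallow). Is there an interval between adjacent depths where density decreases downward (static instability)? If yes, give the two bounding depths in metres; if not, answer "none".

196–201 m

Evaluate Δρ/ρ₀ = −αΔT + βΔS across each adjacent pair:
  167–176 m: −αΔT+βΔS = −(2 × 10⁻⁴)(-1.6)+(7.7 × 10⁻⁴)(+1.30) = 1.3 × 10⁻³ → stable
  176–196 m: −αΔT+βΔS = −(2 × 10⁻⁴)(+1.7)+(7.7 × 10⁻⁴)(+4.93) = 3.5 × 10⁻³ → stable
  196–201 m: −αΔT+βΔS = −(2 × 10⁻⁴)(-1.5)+(7.7 × 10⁻⁴)(-6.33) = -4.6 × 10⁻³ → UNSTABLE
  201–241 m: −αΔT+βΔS = −(2 × 10⁻⁴)(+1.6)+(7.7 × 10⁻⁴)(+2.18) = 1.4 × 10⁻³ → stable
The 196–201 m interval has Δρ < 0: lighter water underlies denser water.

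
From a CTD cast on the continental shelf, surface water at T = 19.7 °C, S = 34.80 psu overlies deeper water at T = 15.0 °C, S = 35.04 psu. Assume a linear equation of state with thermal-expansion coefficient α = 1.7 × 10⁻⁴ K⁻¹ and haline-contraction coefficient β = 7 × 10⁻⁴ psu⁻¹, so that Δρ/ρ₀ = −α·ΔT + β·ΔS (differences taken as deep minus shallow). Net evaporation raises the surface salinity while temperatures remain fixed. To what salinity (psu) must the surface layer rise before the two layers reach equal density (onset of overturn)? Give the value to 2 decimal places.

Neutral buoyancy requires −α(T_deep − T_surf) + β(S_deep − S_surf′) = 0.
S_surf′ = S_deep − (α/β)·ΔT = 35.04 − (1.7 × 10⁻⁴/7 × 10⁻⁴)·(-4.7) = 36.1814 psu.
Increase required: 36.1814 − 34.80 = 1.3814 psu.

36.18 psu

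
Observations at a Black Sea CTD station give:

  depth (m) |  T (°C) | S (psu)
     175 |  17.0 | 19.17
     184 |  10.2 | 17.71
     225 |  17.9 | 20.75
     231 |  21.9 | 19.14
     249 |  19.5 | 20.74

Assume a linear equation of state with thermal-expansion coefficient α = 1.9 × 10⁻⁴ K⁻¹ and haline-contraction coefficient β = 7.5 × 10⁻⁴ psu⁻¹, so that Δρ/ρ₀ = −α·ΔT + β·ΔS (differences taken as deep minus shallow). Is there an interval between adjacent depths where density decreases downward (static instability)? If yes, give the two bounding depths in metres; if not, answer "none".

Evaluate Δρ/ρ₀ = −αΔT + βΔS across each adjacent pair:
  175–184 m: −αΔT+βΔS = −(1.9 × 10⁻⁴)(-6.8)+(7.5 × 10⁻⁴)(-1.46) = 2.0 × 10⁻⁴ → stable
  184–225 m: −αΔT+βΔS = −(1.9 × 10⁻⁴)(+7.7)+(7.5 × 10⁻⁴)(+3.04) = 8.2 × 10⁻⁴ → stable
  225–231 m: −αΔT+βΔS = −(1.9 × 10⁻⁴)(+4.0)+(7.5 × 10⁻⁴)(-1.61) = -2.0 × 10⁻³ → UNSTABLE
  231–249 m: −αΔT+βΔS = −(1.9 × 10⁻⁴)(-2.4)+(7.5 × 10⁻⁴)(+1.60) = 1.7 × 10⁻³ → stable
The 225–231 m interval has Δρ < 0: lighter water underlies denser water.

225–231 m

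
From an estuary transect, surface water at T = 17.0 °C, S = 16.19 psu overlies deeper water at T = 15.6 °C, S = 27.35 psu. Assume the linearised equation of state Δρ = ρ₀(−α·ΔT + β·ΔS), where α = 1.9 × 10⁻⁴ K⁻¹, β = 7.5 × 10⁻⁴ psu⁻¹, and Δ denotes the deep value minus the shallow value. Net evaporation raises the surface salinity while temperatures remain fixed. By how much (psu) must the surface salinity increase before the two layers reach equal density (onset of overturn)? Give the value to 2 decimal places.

11.51 psu

Neutral buoyancy requires −α(T_deep − T_surf) + β(S_deep − S_surf′) = 0.
S_surf′ = S_deep − (α/β)·ΔT = 27.35 − (1.9 × 10⁻⁴/7.5 × 10⁻⁴)·(-1.4) = 27.7047 psu.
Increase required: 27.7047 − 16.19 = 11.5147 psu.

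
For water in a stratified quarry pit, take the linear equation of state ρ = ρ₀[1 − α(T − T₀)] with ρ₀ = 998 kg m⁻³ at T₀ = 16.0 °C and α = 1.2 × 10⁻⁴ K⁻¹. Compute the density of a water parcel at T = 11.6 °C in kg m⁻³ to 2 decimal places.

T − T₀ = -4.4 K.
Bracket = 1 − α·(-4.4) = 1 + (5.28 × 10⁻⁴) = 1.0005280.
ρ = 998 × 1.0005280 = 998.53 kg m⁻³.

998.53 kg m⁻³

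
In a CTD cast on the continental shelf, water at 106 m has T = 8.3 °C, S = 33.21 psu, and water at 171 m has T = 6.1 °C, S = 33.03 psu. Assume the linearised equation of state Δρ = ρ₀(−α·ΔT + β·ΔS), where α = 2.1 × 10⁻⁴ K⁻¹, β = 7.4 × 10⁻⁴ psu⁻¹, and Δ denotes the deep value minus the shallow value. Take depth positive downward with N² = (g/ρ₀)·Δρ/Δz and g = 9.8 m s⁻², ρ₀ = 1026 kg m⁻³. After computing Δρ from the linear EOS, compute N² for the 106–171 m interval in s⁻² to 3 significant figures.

ΔT = -2.2 K, ΔS = -0.18 psu (deep − shallow).
Δρ/ρ₀ = −αΔT + βΔS = 4.62 × 10⁻⁴ − 1.332 × 10⁻⁴ = 3.288 × 10⁻⁴, so Δρ ≈ 0.3373 kg m⁻³.
N² = (g/ρ₀)·Δρ/Δz = g·(Δρ/ρ₀)/Δz = 9.8 × 3.288 × 10⁻⁴ / 65 = 4.9573 × 10⁻⁵ s⁻² ≈ 4.96 × 10⁻⁵ s⁻².

4.96 × 10⁻⁵ s⁻²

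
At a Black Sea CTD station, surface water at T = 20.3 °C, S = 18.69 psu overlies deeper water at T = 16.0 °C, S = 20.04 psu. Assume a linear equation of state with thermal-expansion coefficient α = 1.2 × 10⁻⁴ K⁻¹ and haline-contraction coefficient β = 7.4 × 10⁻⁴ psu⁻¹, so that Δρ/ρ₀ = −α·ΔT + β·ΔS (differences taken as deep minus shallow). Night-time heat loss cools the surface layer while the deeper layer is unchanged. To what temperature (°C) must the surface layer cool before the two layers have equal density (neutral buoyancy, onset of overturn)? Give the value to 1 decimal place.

Neutral buoyancy requires Δρ = 0, i.e. −α(T_deep − T_surf′) + β(S_deep − S_surf) = 0.
T_surf′ = T_deep − (β/α)·ΔS = 16.0 − (7.4 × 10⁻⁴/1.2 × 10⁻⁴)·(+1.35) = 7.675 °C.
Cooling required: 20.3 − (7.675) = 12.625 °C.

7.7 °C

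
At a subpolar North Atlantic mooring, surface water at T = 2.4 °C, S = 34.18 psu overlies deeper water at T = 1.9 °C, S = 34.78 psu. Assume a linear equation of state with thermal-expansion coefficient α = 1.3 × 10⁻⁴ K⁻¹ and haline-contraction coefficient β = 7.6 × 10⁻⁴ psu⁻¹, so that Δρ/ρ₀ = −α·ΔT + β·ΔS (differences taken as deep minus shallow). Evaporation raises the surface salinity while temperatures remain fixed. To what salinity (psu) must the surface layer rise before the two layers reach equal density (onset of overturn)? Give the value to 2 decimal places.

34.87 psu

Neutral buoyancy requires −α(T_deep − T_surf) + β(S_deep − S_surf′) = 0.
S_surf′ = S_deep − (α/β)·ΔT = 34.78 − (1.3 × 10⁻⁴/7.6 × 10⁻⁴)·(-0.5) = 34.8655 psu.
Increase required: 34.8655 − 34.18 = 0.6855 psu.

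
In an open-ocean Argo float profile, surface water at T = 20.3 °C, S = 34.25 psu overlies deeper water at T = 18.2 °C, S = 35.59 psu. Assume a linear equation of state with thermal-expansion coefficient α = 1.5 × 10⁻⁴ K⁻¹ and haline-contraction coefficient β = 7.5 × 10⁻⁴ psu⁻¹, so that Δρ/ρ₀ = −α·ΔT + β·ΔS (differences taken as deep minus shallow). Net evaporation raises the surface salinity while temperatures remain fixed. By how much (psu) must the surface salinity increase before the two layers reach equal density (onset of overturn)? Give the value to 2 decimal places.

Neutral buoyancy requires −α(T_deep − T_surf) + β(S_deep − S_surf′) = 0.
S_surf′ = S_deep − (α/β)·ΔT = 35.59 − (1.5 × 10⁻⁴/7.5 × 10⁻⁴)·(-2.1) = 36.0100 psu.
Increase required: 36.0100 − 34.25 = 1.7600 psu.

1.76 psu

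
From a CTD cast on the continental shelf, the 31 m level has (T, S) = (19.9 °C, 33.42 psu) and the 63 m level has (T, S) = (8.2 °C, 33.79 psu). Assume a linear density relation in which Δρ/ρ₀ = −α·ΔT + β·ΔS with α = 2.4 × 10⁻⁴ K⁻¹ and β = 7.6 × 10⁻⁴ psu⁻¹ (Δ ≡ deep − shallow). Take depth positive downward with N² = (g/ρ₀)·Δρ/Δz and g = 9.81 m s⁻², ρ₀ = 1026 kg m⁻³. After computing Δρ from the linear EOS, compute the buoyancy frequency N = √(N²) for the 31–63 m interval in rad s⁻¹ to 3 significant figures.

ΔT = -11.7 K, ΔS = +0.37 psu (deep − shallow).
Δρ/ρ₀ = −αΔT + βΔS = 2.808 × 10⁻³ + 2.812 × 10⁻⁴ = 3.0892 × 10⁻³, so Δρ ≈ 3.170 kg m⁻³.
N² = (g/ρ₀)·Δρ/Δz = g·(Δρ/ρ₀)/Δz = 9.81 × 3.0892 × 10⁻³ / 32 = 9.4703 × 10⁻⁴ s⁻².
N = √(9.4703 × 10⁻⁴) = 0.030774 rad s⁻¹ ≈ 0.0308 rad s⁻¹.

0.0308 rad s⁻¹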